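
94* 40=3760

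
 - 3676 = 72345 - 76021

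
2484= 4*621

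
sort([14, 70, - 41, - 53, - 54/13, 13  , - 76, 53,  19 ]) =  [ - 76 , - 53, - 41, - 54/13, 13, 14,19,  53, 70]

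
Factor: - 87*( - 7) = 3^1*7^1*29^1 = 609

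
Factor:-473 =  - 11^1*43^1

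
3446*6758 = 23288068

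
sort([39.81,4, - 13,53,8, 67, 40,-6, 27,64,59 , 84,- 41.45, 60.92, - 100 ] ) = [ - 100, - 41.45, - 13, - 6, 4,8, 27,39.81, 40,53,59, 60.92 , 64  ,  67,84 ] 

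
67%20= 7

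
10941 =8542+2399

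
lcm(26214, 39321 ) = 78642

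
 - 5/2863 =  - 1+2858/2863=- 0.00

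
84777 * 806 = 68330262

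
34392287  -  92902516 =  - 58510229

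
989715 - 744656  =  245059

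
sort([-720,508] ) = [-720,508]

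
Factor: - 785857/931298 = -2^( - 1)*465649^ ( - 1)*785857^1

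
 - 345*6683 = - 2305635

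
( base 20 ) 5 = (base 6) 5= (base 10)5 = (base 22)5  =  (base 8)5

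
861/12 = 71+3/4=71.75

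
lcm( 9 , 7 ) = 63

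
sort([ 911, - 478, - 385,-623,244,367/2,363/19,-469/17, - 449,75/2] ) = [- 623, - 478, - 449, - 385, - 469/17,363/19, 75/2, 367/2,244, 911 ]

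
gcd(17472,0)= 17472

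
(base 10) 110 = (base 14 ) 7C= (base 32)3E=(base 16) 6e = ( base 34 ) 38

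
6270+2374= 8644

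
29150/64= 455  +  15/32  =  455.47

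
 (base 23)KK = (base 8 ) 740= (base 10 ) 480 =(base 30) G0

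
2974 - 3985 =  - 1011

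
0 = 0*7328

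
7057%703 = 27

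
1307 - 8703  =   - 7396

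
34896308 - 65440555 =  - 30544247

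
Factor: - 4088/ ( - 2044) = 2^1 = 2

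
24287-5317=18970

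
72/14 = 36/7 = 5.14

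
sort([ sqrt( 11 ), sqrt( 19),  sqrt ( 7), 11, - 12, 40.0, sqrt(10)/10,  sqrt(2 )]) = [ - 12,sqrt( 10)/10, sqrt(2 ), sqrt(7), sqrt( 11), sqrt (19),11, 40.0 ]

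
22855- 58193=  - 35338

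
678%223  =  9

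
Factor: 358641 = 3^3*37^1*359^1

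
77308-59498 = 17810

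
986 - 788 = 198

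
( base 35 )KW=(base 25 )147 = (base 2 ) 1011011100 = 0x2DC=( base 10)732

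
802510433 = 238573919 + 563936514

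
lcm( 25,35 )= 175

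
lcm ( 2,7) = 14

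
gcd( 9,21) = 3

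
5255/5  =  1051 = 1051.00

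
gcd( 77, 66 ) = 11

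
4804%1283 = 955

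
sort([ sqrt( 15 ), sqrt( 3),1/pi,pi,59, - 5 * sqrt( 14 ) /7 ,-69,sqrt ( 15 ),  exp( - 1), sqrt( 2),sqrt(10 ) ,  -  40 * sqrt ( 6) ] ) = [-40 * sqrt( 6), - 69, - 5*sqrt( 14)/7,  1/pi,exp(-1 ) , sqrt(2 ), sqrt( 3),  pi,sqrt( 10),sqrt( 15 )  ,  sqrt(15), 59]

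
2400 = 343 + 2057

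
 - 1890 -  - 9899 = 8009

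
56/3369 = 56/3369 = 0.02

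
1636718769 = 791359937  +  845358832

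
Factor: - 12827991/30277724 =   -  2^(  -  2)*3^1*11^1*388727^1*7569431^(-1 )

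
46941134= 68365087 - 21423953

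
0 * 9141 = 0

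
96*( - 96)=-9216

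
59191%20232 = 18727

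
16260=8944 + 7316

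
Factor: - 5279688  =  - 2^3*3^3*24443^1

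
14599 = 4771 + 9828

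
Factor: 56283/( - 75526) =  - 2^( - 1 )*3^1*11^ ( - 1)*73^1*257^1*3433^( - 1)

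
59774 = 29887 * 2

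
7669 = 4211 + 3458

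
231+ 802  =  1033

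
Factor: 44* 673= 2^2* 11^1* 673^1 = 29612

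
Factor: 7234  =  2^1* 3617^1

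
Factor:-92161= - 23^1 * 4007^1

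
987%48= 27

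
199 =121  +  78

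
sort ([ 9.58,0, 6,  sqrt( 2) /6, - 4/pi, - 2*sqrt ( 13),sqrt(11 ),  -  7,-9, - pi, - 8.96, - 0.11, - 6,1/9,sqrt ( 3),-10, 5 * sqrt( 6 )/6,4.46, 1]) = [ - 10,-9, - 8.96,-2*sqrt( 13)  ,  -  7, - 6,- pi, - 4/pi,  -  0.11, 0, 1/9, sqrt( 2 )/6,  1, sqrt (3), 5*sqrt( 6)/6,sqrt( 11 ), 4.46, 6, 9.58]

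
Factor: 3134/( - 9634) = -1567^1*4817^ ( - 1) = - 1567/4817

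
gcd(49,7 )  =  7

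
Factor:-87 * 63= - 5481=-3^3*7^1*29^1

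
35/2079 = 5/297=0.02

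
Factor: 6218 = 2^1*3109^1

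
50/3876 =25/1938 = 0.01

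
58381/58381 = 1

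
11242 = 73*154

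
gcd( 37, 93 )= 1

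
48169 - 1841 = 46328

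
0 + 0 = 0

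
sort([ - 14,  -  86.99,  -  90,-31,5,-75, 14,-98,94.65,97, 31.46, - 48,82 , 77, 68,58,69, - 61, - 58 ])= [ - 98, - 90,-86.99, - 75,  -  61, - 58,- 48, - 31,  -  14, 5,14,31.46,  58,68, 69 , 77,82,94.65, 97]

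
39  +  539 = 578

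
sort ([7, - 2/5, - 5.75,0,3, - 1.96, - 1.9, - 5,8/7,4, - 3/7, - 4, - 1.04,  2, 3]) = [  -  5.75, - 5,  -  4, - 1.96,  -  1.9, - 1.04,- 3/7,-2/5,0, 8/7,2, 3,3, 4,7]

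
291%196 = 95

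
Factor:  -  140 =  - 2^2*5^1* 7^1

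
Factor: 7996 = 2^2*1999^1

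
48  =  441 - 393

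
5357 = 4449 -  - 908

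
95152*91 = 8658832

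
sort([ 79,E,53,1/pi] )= [ 1/pi,E,53,  79]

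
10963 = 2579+8384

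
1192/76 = 15 + 13/19  =  15.68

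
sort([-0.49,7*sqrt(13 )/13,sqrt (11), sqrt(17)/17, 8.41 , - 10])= [ - 10,-0.49, sqrt ( 17) /17,7* sqrt ( 13 )/13, sqrt(11),8.41 ] 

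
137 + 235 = 372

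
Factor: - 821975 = -5^2*7^2*11^1*61^1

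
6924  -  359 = 6565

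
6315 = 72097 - 65782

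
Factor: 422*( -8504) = -2^4*211^1*1063^1 = - 3588688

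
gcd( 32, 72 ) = 8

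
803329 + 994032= 1797361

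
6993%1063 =615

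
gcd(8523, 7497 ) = 9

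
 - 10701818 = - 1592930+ - 9108888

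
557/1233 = 557/1233=0.45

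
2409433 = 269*8957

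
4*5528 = 22112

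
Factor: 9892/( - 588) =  - 2473/147 = - 3^( - 1 )*7^( - 2)*2473^1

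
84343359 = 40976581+43366778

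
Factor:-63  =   - 3^2 * 7^1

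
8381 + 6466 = 14847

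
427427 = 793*539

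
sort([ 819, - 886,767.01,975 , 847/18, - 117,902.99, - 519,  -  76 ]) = [ - 886,  -  519, - 117  ,  -  76,847/18 , 767.01 , 819 , 902.99,  975 ]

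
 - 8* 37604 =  - 300832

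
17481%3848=2089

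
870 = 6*145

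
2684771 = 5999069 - 3314298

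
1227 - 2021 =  - 794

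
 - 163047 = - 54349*3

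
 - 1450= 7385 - 8835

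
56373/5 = 56373/5 = 11274.60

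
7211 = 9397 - 2186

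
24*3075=73800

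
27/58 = 27/58 = 0.47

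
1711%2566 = 1711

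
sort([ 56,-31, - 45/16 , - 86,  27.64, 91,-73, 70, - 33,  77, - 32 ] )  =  [ - 86, - 73, - 33,- 32, - 31, - 45/16  ,  27.64 , 56, 70,77, 91]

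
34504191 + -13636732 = 20867459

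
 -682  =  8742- 9424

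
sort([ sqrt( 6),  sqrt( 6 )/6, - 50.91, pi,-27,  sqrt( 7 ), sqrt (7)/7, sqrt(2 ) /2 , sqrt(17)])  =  [ - 50.91, - 27,sqrt(7) /7, sqrt ( 6 )/6, sqrt( 2)/2 , sqrt ( 6),sqrt ( 7), pi,  sqrt( 17) ]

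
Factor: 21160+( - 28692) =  - 2^2*7^1*269^1 = - 7532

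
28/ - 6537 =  - 28/6537 = - 0.00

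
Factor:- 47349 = - 3^2*5261^1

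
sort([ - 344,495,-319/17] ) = [ - 344, - 319/17, 495] 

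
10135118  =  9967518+167600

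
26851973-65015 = 26786958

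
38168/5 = 38168/5  =  7633.60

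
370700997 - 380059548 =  - 9358551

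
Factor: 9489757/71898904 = 2^( - 3 )*7^( - 1)*11^( - 1)*17^1*29^1*19249^1*116719^( - 1)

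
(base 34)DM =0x1D0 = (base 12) 328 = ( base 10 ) 464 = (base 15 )20E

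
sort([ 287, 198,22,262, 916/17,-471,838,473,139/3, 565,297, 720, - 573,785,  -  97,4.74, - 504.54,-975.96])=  [ - 975.96,-573,-504.54, - 471,-97,4.74, 22,139/3,916/17,198, 262 , 287,297,473,565,720,785, 838] 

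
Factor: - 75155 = - 5^1*15031^1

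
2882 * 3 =8646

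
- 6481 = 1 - 6482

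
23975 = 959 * 25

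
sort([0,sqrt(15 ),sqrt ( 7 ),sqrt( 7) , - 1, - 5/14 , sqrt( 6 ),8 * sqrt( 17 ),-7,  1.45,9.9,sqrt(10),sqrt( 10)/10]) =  [ - 7,-1,  -  5/14 , 0,sqrt( 10)/10, 1.45,sqrt(6 ),sqrt( 7 ),sqrt(7 ),sqrt(10),sqrt( 15),9.9, 8*sqrt(17 )]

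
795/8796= 265/2932 = 0.09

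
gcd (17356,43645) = 1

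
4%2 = 0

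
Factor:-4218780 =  - 2^2*3^1*5^1*70313^1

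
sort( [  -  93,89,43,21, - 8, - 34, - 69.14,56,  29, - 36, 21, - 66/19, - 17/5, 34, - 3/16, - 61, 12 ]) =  [ - 93,  -  69.14, - 61,-36,-34,  -  8 , - 66/19, - 17/5 , - 3/16, 12, 21,21,  29,34,43,  56,89]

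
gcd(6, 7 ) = 1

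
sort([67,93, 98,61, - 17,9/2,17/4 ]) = [ - 17, 17/4,9/2, 61 , 67,93,  98]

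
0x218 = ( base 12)388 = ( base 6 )2252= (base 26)kg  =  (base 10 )536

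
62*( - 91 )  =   - 5642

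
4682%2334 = 14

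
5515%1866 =1783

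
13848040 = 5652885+8195155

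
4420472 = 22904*193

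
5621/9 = 624 + 5/9  =  624.56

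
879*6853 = 6023787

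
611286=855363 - 244077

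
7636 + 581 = 8217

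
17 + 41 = 58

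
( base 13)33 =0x2A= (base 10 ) 42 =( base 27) 1F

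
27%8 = 3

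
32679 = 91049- 58370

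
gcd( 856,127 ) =1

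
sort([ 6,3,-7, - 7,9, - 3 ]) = [-7, - 7, - 3,3,  6,9 ]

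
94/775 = 94/775 = 0.12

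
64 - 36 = 28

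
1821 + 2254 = 4075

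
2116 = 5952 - 3836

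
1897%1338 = 559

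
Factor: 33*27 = 3^4*11^1 = 891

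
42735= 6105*7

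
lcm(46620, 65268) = 326340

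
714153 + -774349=-60196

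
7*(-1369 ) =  - 9583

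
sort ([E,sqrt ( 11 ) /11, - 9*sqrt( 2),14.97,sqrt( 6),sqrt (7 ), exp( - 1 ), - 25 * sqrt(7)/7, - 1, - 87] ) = [- 87,-9*sqrt(2 )  , - 25*sqrt(7) /7 , - 1,  sqrt(11)/11,  exp ( -1 ),  sqrt (6), sqrt( 7),  E, 14.97]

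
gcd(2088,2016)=72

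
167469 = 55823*3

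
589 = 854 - 265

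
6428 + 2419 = 8847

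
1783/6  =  1783/6 = 297.17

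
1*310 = 310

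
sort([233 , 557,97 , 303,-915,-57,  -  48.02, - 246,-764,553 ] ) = [-915,-764, - 246, - 57, - 48.02,97 , 233, 303, 553,557] 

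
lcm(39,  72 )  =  936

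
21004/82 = 10502/41= 256.15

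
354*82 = 29028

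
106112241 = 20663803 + 85448438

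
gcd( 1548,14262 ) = 6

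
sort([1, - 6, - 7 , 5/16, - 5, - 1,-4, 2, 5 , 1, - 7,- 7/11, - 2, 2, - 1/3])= [ - 7, - 7, - 6, - 5, - 4,-2, - 1, - 7/11, - 1/3, 5/16,  1, 1, 2, 2, 5 ] 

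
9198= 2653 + 6545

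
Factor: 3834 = 2^1 * 3^3*71^1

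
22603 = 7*3229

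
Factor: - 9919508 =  - 2^2*29^1*85513^1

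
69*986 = 68034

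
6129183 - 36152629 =-30023446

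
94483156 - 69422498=25060658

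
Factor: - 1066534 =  - 2^1*7^2*10883^1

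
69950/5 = 13990 = 13990.00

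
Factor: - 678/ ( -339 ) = 2 = 2^1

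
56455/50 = 11291/10 = 1129.10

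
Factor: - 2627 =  - 37^1 *71^1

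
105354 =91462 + 13892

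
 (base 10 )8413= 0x20DD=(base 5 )232123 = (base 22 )H89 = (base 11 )6359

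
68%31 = 6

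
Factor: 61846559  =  499^1*123941^1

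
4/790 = 2/395 = 0.01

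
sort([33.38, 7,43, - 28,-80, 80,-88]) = [ - 88, - 80, - 28, 7,33.38,43,80]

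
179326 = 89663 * 2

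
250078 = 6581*38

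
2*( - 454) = -908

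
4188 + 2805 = 6993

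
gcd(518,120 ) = 2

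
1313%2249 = 1313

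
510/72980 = 51/7298 = 0.01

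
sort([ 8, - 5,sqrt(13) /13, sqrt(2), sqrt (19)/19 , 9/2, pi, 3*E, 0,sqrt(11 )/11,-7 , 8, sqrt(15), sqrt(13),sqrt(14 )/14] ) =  [ - 7, - 5,0, sqrt(19) /19, sqrt( 14 ) /14,sqrt (13 ) /13 , sqrt ( 11)/11,sqrt( 2), pi,sqrt(13) , sqrt(15 ),9/2, 8, 8, 3*E] 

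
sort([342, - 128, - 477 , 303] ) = [ - 477,  -  128, 303 , 342]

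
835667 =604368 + 231299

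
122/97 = 122/97= 1.26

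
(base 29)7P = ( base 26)8k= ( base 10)228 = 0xE4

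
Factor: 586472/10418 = 2^2*5209^ ( -1 )*73309^1 = 293236/5209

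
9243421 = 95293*97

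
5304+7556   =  12860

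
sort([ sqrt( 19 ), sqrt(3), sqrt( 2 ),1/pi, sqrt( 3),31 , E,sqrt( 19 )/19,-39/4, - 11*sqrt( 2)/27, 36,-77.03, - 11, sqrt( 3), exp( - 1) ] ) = [ - 77.03,  -  11, - 39/4, - 11*sqrt(2)/27,sqrt(19) /19,1/pi, exp(  -  1), sqrt( 2), sqrt( 3),sqrt (3), sqrt( 3 ), E,sqrt( 19 ) , 31, 36 ]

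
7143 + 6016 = 13159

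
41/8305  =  41/8305=0.00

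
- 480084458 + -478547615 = -958632073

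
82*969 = 79458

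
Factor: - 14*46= - 2^2 * 7^1*  23^1 = -  644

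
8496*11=93456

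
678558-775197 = -96639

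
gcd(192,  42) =6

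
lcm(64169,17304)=1540056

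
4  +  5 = 9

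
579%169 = 72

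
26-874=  - 848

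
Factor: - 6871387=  - 173^1 * 39719^1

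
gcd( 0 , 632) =632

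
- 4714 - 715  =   - 5429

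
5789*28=162092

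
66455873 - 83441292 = -16985419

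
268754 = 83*3238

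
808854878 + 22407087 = 831261965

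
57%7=1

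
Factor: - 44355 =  - 3^1*5^1*2957^1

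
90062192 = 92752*971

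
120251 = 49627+70624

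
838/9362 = 419/4681 = 0.09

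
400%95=20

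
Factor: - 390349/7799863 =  - 83^1 * 4703^1 * 7799863^( - 1 )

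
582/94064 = 291/47032 = 0.01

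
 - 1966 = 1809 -3775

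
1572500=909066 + 663434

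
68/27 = 2 + 14/27 = 2.52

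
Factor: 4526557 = 7^1*293^1 * 2207^1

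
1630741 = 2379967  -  749226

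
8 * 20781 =166248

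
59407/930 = 63+ 817/930 = 63.88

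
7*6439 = 45073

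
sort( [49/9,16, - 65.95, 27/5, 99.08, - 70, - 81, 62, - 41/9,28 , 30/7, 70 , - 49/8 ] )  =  [ - 81, - 70, - 65.95, - 49/8, - 41/9, 30/7, 27/5,  49/9, 16, 28, 62, 70, 99.08]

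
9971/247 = 767/19 = 40.37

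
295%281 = 14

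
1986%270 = 96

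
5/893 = 5/893 = 0.01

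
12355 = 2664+9691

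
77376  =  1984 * 39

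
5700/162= 950/27 = 35.19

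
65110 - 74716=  - 9606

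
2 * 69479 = 138958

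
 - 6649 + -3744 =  - 10393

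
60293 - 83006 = - 22713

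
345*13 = 4485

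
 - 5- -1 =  - 4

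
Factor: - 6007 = -6007^1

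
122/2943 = 122/2943 = 0.04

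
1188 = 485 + 703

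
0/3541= 0 = 0.00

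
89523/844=106 + 59/844= 106.07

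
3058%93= 82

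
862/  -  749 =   -  862/749 = -  1.15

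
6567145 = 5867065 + 700080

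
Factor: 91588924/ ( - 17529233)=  - 2^2*7^1*3271033^1*17529233^ ( - 1)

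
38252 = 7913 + 30339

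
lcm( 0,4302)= 0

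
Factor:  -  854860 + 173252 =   -  2^3*85201^1 = - 681608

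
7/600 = 7/600 = 0.01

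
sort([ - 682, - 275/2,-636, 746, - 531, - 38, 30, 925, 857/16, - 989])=[ - 989, - 682 , - 636, - 531, - 275/2, - 38,30 , 857/16,746, 925]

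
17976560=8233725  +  9742835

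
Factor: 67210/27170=47/19 = 19^( - 1)*47^1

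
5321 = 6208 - 887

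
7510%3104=1302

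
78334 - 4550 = 73784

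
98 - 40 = 58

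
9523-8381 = 1142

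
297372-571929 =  - 274557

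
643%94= 79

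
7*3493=24451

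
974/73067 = 974/73067 = 0.01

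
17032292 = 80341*212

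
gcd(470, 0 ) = 470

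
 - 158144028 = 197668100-355812128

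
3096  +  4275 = 7371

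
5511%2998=2513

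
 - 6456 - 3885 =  - 10341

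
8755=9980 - 1225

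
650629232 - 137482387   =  513146845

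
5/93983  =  5/93983 = 0.00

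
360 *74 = 26640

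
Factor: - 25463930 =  - 2^1 * 5^1*2546393^1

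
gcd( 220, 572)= 44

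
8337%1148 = 301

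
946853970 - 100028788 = 846825182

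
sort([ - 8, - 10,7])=[-10, - 8, 7]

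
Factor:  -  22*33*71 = -2^1 * 3^1*11^2*71^1 = -51546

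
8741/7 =8741/7 = 1248.71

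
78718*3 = 236154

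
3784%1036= 676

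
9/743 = 9/743 = 0.01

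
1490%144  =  50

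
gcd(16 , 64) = 16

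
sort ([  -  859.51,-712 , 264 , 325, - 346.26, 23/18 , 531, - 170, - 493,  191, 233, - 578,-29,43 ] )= [ - 859.51, - 712,- 578, - 493, - 346.26, - 170 ,-29,23/18,43, 191,233 , 264,325,531]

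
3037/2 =1518+1/2  =  1518.50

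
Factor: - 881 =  - 881^1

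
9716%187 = 179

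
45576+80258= 125834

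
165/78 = 2  +  3/26= 2.12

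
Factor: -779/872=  -2^( - 3 )*19^1*41^1*109^( - 1 ) 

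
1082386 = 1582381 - 499995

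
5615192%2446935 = 721322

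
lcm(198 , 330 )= 990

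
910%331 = 248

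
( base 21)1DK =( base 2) 1011011110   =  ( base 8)1336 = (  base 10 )734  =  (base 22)1B8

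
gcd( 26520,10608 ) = 5304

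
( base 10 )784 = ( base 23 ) 1b2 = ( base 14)400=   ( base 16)310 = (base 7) 2200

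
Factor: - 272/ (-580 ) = 2^2*5^( - 1)*17^1* 29^( - 1)=68/145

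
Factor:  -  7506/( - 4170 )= 3^2 * 5^( - 1 ) = 9/5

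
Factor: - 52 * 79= -2^2*13^1*79^1 = - 4108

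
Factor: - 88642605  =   -3^1 * 5^1*173^1*34159^1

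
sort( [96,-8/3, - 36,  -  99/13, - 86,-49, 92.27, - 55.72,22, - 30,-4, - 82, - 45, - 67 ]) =[ - 86,- 82,  -  67, - 55.72, -49, - 45, - 36,-30,-99/13, -4, - 8/3, 22, 92.27,96]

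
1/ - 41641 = -1/41641 = -  0.00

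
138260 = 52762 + 85498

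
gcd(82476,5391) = 9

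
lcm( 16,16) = 16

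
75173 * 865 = 65024645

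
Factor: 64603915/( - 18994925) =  - 12920783/3798985 = - 5^( - 1 ) * 759797^( - 1)*12920783^1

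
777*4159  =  3231543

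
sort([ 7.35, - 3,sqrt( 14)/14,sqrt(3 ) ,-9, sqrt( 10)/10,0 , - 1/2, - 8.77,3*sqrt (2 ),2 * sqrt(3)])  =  [ - 9, - 8.77, - 3,-1/2,0,sqrt( 14)/14 , sqrt(10 )/10,sqrt ( 3), 2*sqrt( 3),3 * sqrt(2),7.35]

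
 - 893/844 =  - 893/844 = -1.06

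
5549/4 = 5549/4 = 1387.25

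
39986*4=159944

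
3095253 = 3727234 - 631981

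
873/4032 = 97/448 = 0.22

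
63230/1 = 63230 = 63230.00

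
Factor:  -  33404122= - 2^1*47^1*355363^1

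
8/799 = 8/799=0.01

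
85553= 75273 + 10280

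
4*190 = 760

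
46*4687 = 215602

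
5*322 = 1610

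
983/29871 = 983/29871 = 0.03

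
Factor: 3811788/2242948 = 3^2*105883^1*560737^( - 1) = 952947/560737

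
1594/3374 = 797/1687 = 0.47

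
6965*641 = 4464565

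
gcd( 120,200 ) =40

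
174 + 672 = 846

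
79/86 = 79/86 = 0.92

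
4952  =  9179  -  4227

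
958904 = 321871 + 637033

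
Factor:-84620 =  - 2^2 * 5^1*4231^1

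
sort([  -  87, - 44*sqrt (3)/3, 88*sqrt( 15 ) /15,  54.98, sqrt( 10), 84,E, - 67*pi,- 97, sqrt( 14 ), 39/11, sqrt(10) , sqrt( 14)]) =[ - 67 * pi, - 97, - 87, - 44*sqrt(3 ) /3,E, sqrt( 10),sqrt(10),  39/11,  sqrt( 14) , sqrt (14), 88*sqrt( 15 ) /15,54.98,84] 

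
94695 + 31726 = 126421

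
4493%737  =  71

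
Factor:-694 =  - 2^1 * 347^1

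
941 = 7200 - 6259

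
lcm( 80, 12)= 240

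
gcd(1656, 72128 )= 184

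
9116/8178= 1+469/4089  =  1.11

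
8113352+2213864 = 10327216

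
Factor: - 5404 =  - 2^2*7^1*193^1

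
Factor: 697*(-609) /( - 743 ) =424473/743 = 3^1*7^1*17^1*29^1*41^1*743^( - 1 ) 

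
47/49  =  47/49 = 0.96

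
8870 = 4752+4118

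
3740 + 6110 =9850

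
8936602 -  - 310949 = 9247551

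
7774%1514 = 204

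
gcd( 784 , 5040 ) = 112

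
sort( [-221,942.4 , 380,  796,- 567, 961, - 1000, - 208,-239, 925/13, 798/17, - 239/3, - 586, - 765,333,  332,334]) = [ - 1000, - 765, - 586,  -  567, - 239, -221,-208, - 239/3,  798/17, 925/13,332,333, 334,380,  796,942.4, 961]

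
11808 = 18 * 656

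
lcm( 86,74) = 3182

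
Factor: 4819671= 3^2*61^1*8779^1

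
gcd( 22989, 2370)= 237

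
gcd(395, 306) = 1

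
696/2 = 348 = 348.00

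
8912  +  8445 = 17357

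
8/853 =8/853=0.01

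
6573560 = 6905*952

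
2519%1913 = 606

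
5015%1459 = 638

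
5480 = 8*685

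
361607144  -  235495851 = 126111293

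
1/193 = 1/193 = 0.01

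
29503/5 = 5900 + 3/5 = 5900.60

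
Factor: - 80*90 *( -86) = 619200 = 2^6*3^2*5^2*43^1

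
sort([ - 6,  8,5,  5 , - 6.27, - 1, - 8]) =[-8, - 6.27 , - 6, - 1,5,5 , 8]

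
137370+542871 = 680241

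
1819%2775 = 1819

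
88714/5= 88714/5 = 17742.80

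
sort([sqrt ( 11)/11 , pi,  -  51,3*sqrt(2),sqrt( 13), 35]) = [ - 51,sqrt(11)/11 , pi,sqrt( 13), 3*sqrt(2 ), 35 ] 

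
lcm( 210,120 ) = 840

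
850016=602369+247647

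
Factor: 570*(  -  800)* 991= -2^6* 3^1*5^3*19^1 * 991^1 = -  451896000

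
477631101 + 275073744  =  752704845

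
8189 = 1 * 8189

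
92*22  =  2024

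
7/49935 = 7/49935 = 0.00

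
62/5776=31/2888 = 0.01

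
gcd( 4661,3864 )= 1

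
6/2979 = 2/993 = 0.00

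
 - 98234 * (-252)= 24754968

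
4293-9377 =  - 5084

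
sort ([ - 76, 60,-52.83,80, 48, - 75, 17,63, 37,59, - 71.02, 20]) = [ - 76, - 75, - 71.02, - 52.83, 17, 20, 37, 48,59, 60 , 63, 80]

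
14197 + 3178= 17375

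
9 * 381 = 3429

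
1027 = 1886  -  859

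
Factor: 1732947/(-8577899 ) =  -3^1*11^( - 1)*41^1*73^1*79^ ( - 1)*193^1*9871^( - 1)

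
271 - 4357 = -4086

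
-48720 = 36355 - 85075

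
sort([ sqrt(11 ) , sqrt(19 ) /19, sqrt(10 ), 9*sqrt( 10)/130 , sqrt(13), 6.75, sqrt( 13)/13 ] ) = [ 9*sqrt(10)/130,sqrt( 19)/19, sqrt( 13)/13 , sqrt( 10),sqrt ( 11),sqrt(13), 6.75 ]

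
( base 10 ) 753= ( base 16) 2f1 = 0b1011110001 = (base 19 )21C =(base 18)25F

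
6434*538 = 3461492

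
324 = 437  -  113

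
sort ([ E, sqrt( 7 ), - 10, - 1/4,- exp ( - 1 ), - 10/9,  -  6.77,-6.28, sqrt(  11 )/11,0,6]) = [-10,  -  6.77, - 6.28, - 10/9, - exp( - 1),  -  1/4,0,sqrt( 11) /11,sqrt( 7),E,6] 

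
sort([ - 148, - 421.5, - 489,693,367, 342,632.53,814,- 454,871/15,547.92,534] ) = [-489,-454, - 421.5, - 148,871/15, 342, 367, 534, 547.92, 632.53,693,814]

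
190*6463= 1227970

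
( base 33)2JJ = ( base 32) 2O8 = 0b101100001000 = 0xB08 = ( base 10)2824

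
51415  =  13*3955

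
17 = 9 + 8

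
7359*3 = 22077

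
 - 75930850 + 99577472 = 23646622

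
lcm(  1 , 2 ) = 2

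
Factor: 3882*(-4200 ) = -16304400 = - 2^4*3^2 * 5^2 * 7^1*647^1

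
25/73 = 25/73 =0.34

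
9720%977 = 927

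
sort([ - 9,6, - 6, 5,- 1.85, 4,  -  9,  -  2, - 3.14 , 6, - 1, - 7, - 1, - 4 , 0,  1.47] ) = [ -9,  -  9,  -  7, - 6 ,-4,-3.14, - 2, - 1.85,-1,  -  1, 0, 1.47,4,5, 6,6 ]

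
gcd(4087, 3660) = 61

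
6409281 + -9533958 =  - 3124677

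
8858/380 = 4429/190 = 23.31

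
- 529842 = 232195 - 762037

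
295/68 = 295/68 = 4.34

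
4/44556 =1/11139 = 0.00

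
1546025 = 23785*65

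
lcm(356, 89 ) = 356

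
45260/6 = 22630/3 = 7543.33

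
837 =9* 93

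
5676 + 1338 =7014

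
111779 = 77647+34132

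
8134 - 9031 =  -897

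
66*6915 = 456390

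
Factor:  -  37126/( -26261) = 2^1 * 19^1* 977^1*26261^ ( - 1) 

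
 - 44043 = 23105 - 67148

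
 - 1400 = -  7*200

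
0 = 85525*0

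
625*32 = 20000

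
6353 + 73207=79560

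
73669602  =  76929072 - 3259470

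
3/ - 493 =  - 3/493 = - 0.01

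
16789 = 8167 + 8622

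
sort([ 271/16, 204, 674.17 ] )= [ 271/16, 204, 674.17]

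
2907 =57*51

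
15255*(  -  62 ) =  - 945810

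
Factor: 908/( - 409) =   -  2^2*227^1 * 409^( -1 ) 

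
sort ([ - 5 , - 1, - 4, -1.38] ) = [ - 5, - 4,-1.38, - 1] 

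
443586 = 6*73931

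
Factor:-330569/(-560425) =5^( - 2)*29^(-1)*773^(  -  1) * 330569^1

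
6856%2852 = 1152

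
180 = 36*5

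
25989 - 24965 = 1024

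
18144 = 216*84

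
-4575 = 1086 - 5661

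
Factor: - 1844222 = -2^1 * 59^1*15629^1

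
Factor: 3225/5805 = 5/9 = 3^( - 2) * 5^1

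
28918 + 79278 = 108196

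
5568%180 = 168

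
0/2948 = 0= 0.00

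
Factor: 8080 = 2^4*5^1*101^1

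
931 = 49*19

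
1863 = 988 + 875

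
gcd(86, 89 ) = 1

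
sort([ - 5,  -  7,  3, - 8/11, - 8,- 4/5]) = [ - 8 , - 7, - 5, - 4/5, - 8/11, 3] 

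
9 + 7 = 16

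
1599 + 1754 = 3353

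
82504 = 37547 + 44957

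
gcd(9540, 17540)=20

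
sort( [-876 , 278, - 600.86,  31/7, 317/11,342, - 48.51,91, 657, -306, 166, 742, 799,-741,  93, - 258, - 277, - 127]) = [ - 876 ,- 741,-600.86 , - 306 , - 277, - 258, - 127, - 48.51,  31/7, 317/11, 91 , 93, 166,278,342,657,742,799]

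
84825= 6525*13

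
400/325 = 1 + 3/13 = 1.23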